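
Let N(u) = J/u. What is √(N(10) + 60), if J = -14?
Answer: √1465/5 ≈ 7.6551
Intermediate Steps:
N(u) = -14/u
√(N(10) + 60) = √(-14/10 + 60) = √(-14*⅒ + 60) = √(-7/5 + 60) = √(293/5) = √1465/5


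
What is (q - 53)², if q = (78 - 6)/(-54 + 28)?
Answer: 525625/169 ≈ 3110.2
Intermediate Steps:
q = -36/13 (q = 72/(-26) = 72*(-1/26) = -36/13 ≈ -2.7692)
(q - 53)² = (-36/13 - 53)² = (-725/13)² = 525625/169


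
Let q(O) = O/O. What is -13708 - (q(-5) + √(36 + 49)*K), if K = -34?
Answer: -13709 + 34*√85 ≈ -13396.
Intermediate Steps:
q(O) = 1
-13708 - (q(-5) + √(36 + 49)*K) = -13708 - (1 + √(36 + 49)*(-34)) = -13708 - (1 + √85*(-34)) = -13708 - (1 - 34*√85) = -13708 + (-1 + 34*√85) = -13709 + 34*√85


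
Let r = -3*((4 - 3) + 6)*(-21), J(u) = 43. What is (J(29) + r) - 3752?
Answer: -3268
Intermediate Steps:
r = 441 (r = -3*(1 + 6)*(-21) = -3*7*(-21) = -21*(-21) = 441)
(J(29) + r) - 3752 = (43 + 441) - 3752 = 484 - 3752 = -3268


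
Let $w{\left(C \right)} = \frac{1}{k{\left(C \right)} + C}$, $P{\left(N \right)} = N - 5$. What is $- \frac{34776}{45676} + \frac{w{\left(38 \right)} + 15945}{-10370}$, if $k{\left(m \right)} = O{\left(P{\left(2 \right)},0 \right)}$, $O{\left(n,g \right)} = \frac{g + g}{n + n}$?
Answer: $- \frac{28656109}{12464740} \approx -2.299$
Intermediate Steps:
$P{\left(N \right)} = -5 + N$ ($P{\left(N \right)} = N - 5 = -5 + N$)
$O{\left(n,g \right)} = \frac{g}{n}$ ($O{\left(n,g \right)} = \frac{2 g}{2 n} = 2 g \frac{1}{2 n} = \frac{g}{n}$)
$k{\left(m \right)} = 0$ ($k{\left(m \right)} = \frac{0}{-5 + 2} = \frac{0}{-3} = 0 \left(- \frac{1}{3}\right) = 0$)
$w{\left(C \right)} = \frac{1}{C}$ ($w{\left(C \right)} = \frac{1}{0 + C} = \frac{1}{C}$)
$- \frac{34776}{45676} + \frac{w{\left(38 \right)} + 15945}{-10370} = - \frac{34776}{45676} + \frac{\frac{1}{38} + 15945}{-10370} = \left(-34776\right) \frac{1}{45676} + \left(\frac{1}{38} + 15945\right) \left(- \frac{1}{10370}\right) = - \frac{8694}{11419} + \frac{605911}{38} \left(- \frac{1}{10370}\right) = - \frac{8694}{11419} - \frac{605911}{394060} = - \frac{28656109}{12464740}$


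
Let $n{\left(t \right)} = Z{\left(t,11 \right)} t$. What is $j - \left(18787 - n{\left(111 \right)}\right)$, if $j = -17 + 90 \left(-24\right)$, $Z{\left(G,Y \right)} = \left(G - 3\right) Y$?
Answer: $110904$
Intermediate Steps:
$Z{\left(G,Y \right)} = Y \left(-3 + G\right)$ ($Z{\left(G,Y \right)} = \left(-3 + G\right) Y = Y \left(-3 + G\right)$)
$j = -2177$ ($j = -17 - 2160 = -2177$)
$n{\left(t \right)} = t \left(-33 + 11 t\right)$ ($n{\left(t \right)} = 11 \left(-3 + t\right) t = \left(-33 + 11 t\right) t = t \left(-33 + 11 t\right)$)
$j - \left(18787 - n{\left(111 \right)}\right) = -2177 - \left(18787 - 11 \cdot 111 \left(-3 + 111\right)\right) = -2177 - \left(18787 - 11 \cdot 111 \cdot 108\right) = -2177 - \left(18787 - 131868\right) = -2177 - -113081 = -2177 + 113081 = 110904$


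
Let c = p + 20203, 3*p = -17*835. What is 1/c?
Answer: 3/46414 ≈ 6.4636e-5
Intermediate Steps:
p = -14195/3 (p = (-17*835)/3 = (1/3)*(-14195) = -14195/3 ≈ -4731.7)
c = 46414/3 (c = -14195/3 + 20203 = 46414/3 ≈ 15471.)
1/c = 1/(46414/3) = 3/46414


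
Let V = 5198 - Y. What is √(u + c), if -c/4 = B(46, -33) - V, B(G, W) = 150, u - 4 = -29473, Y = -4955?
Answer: √10543 ≈ 102.68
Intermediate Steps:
u = -29469 (u = 4 - 29473 = -29469)
V = 10153 (V = 5198 - 1*(-4955) = 5198 + 4955 = 10153)
c = 40012 (c = -4*(150 - 1*10153) = -4*(150 - 10153) = -4*(-10003) = 40012)
√(u + c) = √(-29469 + 40012) = √10543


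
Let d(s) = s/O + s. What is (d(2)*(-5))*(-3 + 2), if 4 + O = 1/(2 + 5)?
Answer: 200/27 ≈ 7.4074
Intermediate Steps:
O = -27/7 (O = -4 + 1/(2 + 5) = -4 + 1/7 = -27/7 ≈ -3.8571)
d(s) = 20*s/27 (d(s) = s/(-27/7) + s = -7*s/27 + s = 20*s/27)
(d(2)*(-5))*(-3 + 2) = (((20/27)*2)*(-5))*(-3 + 2) = ((40/27)*(-5))*(-1) = -200/27*(-1) = 200/27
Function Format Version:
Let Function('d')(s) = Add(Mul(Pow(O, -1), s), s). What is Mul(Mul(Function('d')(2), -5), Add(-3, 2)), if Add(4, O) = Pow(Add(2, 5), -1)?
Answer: Rational(200, 27) ≈ 7.4074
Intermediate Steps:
O = Rational(-27, 7) (O = Add(-4, Pow(Add(2, 5), -1)) = Add(-4, Pow(7, -1)) = Add(-4, Rational(1, 7)) = Rational(-27, 7) ≈ -3.8571)
Function('d')(s) = Mul(Rational(20, 27), s) (Function('d')(s) = Add(Mul(Pow(Rational(-27, 7), -1), s), s) = Add(Mul(Rational(-7, 27), s), s) = Mul(Rational(20, 27), s))
Mul(Mul(Function('d')(2), -5), Add(-3, 2)) = Mul(Mul(Mul(Rational(20, 27), 2), -5), Add(-3, 2)) = Mul(Mul(Rational(40, 27), -5), -1) = Mul(Rational(-200, 27), -1) = Rational(200, 27)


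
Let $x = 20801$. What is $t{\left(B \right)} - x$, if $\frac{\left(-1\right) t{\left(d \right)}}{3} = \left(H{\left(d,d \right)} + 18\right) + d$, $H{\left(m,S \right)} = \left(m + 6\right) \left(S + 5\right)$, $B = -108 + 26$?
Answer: $-38165$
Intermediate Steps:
$B = -82$
$H{\left(m,S \right)} = \left(5 + S\right) \left(6 + m\right)$ ($H{\left(m,S \right)} = \left(6 + m\right) \left(5 + S\right) = \left(5 + S\right) \left(6 + m\right)$)
$t{\left(d \right)} = -144 - 36 d - 3 d^{2}$ ($t{\left(d \right)} = - 3 \left(\left(\left(30 + 5 d + 6 d + d d\right) + 18\right) + d\right) = - 3 \left(\left(\left(30 + 5 d + 6 d + d^{2}\right) + 18\right) + d\right) = - 3 \left(\left(\left(30 + d^{2} + 11 d\right) + 18\right) + d\right) = - 3 \left(\left(48 + d^{2} + 11 d\right) + d\right) = - 3 \left(48 + d^{2} + 12 d\right) = -144 - 36 d - 3 d^{2}$)
$t{\left(B \right)} - x = \left(-144 - -2952 - 3 \left(-82\right)^{2}\right) - 20801 = \left(-144 + 2952 - 20172\right) - 20801 = -17364 - 20801 = -38165$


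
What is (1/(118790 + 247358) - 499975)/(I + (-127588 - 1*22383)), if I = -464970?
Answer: 183064846299/225159417268 ≈ 0.81305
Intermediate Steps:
(1/(118790 + 247358) - 499975)/(I + (-127588 - 1*22383)) = (1/(118790 + 247358) - 499975)/(-464970 + (-127588 - 1*22383)) = (1/366148 - 499975)/(-464970 + (-127588 - 22383)) = (1/366148 - 499975)/(-464970 - 149971) = -183064846299/366148/(-614941) = -183064846299/366148*(-1/614941) = 183064846299/225159417268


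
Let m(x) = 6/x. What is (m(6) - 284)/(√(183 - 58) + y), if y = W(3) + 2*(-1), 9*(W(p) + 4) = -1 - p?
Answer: -147726/6761 - 114615*√5/6761 ≈ -59.756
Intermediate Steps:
W(p) = -37/9 - p/9 (W(p) = -4 + (-1 - p)/9 = -4 + (-⅑ - p/9) = -37/9 - p/9)
y = -58/9 (y = (-37/9 - ⅑*3) + 2*(-1) = (-37/9 - ⅓) - 2 = -40/9 - 2 = -58/9 ≈ -6.4444)
(m(6) - 284)/(√(183 - 58) + y) = (6/6 - 284)/(√(183 - 58) - 58/9) = (6*(⅙) - 284)/(√125 - 58/9) = (1 - 284)/(5*√5 - 58/9) = -283/(-58/9 + 5*√5)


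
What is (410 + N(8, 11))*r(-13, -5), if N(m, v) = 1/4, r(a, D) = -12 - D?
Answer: -11487/4 ≈ -2871.8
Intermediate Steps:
N(m, v) = 1/4
(410 + N(8, 11))*r(-13, -5) = (410 + 1/4)*(-12 - 1*(-5)) = 1641*(-12 + 5)/4 = (1641/4)*(-7) = -11487/4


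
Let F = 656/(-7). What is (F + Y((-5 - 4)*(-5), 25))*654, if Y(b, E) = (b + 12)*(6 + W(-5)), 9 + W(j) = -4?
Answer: -2255646/7 ≈ -3.2224e+5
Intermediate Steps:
F = -656/7 (F = 656*(-⅐) = -656/7 ≈ -93.714)
W(j) = -13 (W(j) = -9 - 4 = -13)
Y(b, E) = -84 - 7*b (Y(b, E) = (b + 12)*(6 - 13) = (12 + b)*(-7) = -84 - 7*b)
(F + Y((-5 - 4)*(-5), 25))*654 = (-656/7 + (-84 - 7*(-5 - 4)*(-5)))*654 = (-656/7 + (-84 - (-63)*(-5)))*654 = (-656/7 + (-84 - 7*45))*654 = (-656/7 + (-84 - 315))*654 = (-656/7 - 399)*654 = -3449/7*654 = -2255646/7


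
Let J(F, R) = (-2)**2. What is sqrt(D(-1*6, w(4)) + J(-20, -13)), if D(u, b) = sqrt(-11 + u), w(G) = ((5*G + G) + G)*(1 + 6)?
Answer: sqrt(4 + I*sqrt(17)) ≈ 2.2073 + 0.93396*I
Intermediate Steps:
J(F, R) = 4
w(G) = 49*G (w(G) = (6*G + G)*7 = (7*G)*7 = 49*G)
sqrt(D(-1*6, w(4)) + J(-20, -13)) = sqrt(sqrt(-11 - 1*6) + 4) = sqrt(sqrt(-11 - 6) + 4) = sqrt(sqrt(-17) + 4) = sqrt(I*sqrt(17) + 4) = sqrt(4 + I*sqrt(17))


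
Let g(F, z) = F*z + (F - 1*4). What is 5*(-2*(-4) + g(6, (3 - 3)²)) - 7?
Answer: 43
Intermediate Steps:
g(F, z) = -4 + F + F*z (g(F, z) = F*z + (F - 4) = F*z + (-4 + F) = -4 + F + F*z)
5*(-2*(-4) + g(6, (3 - 3)²)) - 7 = 5*(-2*(-4) + (-4 + 6 + 6*(3 - 3)²)) - 7 = 5*(8 + (-4 + 6 + 6*0²)) - 7 = 5*(8 + (-4 + 6 + 6*0)) - 7 = 5*(8 + (-4 + 6 + 0)) - 7 = 5*(8 + 2) - 7 = 5*10 - 7 = 50 - 7 = 43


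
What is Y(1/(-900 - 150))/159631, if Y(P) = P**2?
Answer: 1/175993177500 ≈ 5.6820e-12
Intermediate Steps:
Y(1/(-900 - 150))/159631 = (1/(-900 - 150))**2/159631 = (1/(-1050))**2*(1/159631) = (-1/1050)**2*(1/159631) = (1/1102500)*(1/159631) = 1/175993177500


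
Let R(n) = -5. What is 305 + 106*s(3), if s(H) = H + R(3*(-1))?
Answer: 93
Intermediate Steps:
s(H) = -5 + H (s(H) = H - 5 = -5 + H)
305 + 106*s(3) = 305 + 106*(-5 + 3) = 305 + 106*(-2) = 305 - 212 = 93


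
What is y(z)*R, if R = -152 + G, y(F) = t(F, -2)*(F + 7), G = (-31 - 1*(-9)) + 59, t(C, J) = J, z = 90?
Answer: 22310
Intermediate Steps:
G = 37 (G = (-31 + 9) + 59 = -22 + 59 = 37)
y(F) = -14 - 2*F (y(F) = -2*(F + 7) = -2*(7 + F) = -14 - 2*F)
R = -115 (R = -152 + 37 = -115)
y(z)*R = (-14 - 2*90)*(-115) = (-14 - 180)*(-115) = -194*(-115) = 22310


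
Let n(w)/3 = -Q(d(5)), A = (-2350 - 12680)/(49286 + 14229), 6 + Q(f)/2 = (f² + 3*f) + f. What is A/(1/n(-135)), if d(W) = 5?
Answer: 703404/12703 ≈ 55.373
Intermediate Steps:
Q(f) = -12 + 2*f² + 8*f (Q(f) = -12 + 2*((f² + 3*f) + f) = -12 + 2*(f² + 4*f) = -12 + (2*f² + 8*f) = -12 + 2*f² + 8*f)
A = -3006/12703 (A = -15030/63515 = -15030*1/63515 = -3006/12703 ≈ -0.23664)
n(w) = -234 (n(w) = 3*(-(-12 + 2*5² + 8*5)) = 3*(-(-12 + 2*25 + 40)) = 3*(-(-12 + 50 + 40)) = 3*(-1*78) = 3*(-78) = -234)
A/(1/n(-135)) = -3006/(12703*(1/(-234))) = -3006/(12703*(-1/234)) = -3006/12703*(-234) = 703404/12703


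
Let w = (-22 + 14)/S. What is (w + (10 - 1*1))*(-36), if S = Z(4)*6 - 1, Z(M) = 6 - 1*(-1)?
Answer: -12996/41 ≈ -316.98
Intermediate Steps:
Z(M) = 7 (Z(M) = 6 + 1 = 7)
S = 41 (S = 7*6 - 1 = 42 - 1 = 41)
w = -8/41 (w = (-22 + 14)/41 = -8*1/41 = -8/41 ≈ -0.19512)
(w + (10 - 1*1))*(-36) = (-8/41 + (10 - 1*1))*(-36) = (-8/41 + (10 - 1))*(-36) = (-8/41 + 9)*(-36) = (361/41)*(-36) = -12996/41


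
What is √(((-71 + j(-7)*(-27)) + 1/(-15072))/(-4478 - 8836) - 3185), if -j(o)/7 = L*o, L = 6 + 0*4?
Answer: I*√222619804453438273/8361192 ≈ 56.43*I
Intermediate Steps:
L = 6 (L = 6 + 0 = 6)
j(o) = -42*o
√(((-71 + j(-7)*(-27)) + 1/(-15072))/(-4478 - 8836) - 3185) = √(((-71 - 42*(-7)*(-27)) + 1/(-15072))/(-4478 - 8836) - 3185) = √(((-71 + 294*(-27)) - 1/15072)/(-13314) - 3185) = √(((-71 - 7938) - 1/15072)*(-1/13314) - 3185) = √((-8009 - 1/15072)*(-1/13314) - 3185) = √(-120711649/15072*(-1/13314) - 3185) = √(120711649/200668608 - 3185) = √(-639008804831/200668608) = I*√222619804453438273/8361192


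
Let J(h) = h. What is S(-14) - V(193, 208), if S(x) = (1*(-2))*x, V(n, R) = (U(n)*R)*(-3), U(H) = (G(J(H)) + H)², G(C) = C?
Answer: 92973532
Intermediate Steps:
U(H) = 4*H² (U(H) = (H + H)² = (2*H)² = 4*H²)
V(n, R) = -12*R*n² (V(n, R) = ((4*n²)*R)*(-3) = (4*R*n²)*(-3) = -12*R*n²)
S(x) = -2*x
S(-14) - V(193, 208) = -2*(-14) - (-12)*208*193² = 28 - (-12)*208*37249 = 28 - 1*(-92973504) = 28 + 92973504 = 92973532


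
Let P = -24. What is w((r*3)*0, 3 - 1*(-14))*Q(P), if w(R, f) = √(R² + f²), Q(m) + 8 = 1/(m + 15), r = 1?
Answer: -1241/9 ≈ -137.89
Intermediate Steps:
Q(m) = -8 + 1/(15 + m) (Q(m) = -8 + 1/(m + 15) = -8 + 1/(15 + m))
w((r*3)*0, 3 - 1*(-14))*Q(P) = √(((1*3)*0)² + (3 - 1*(-14))²)*((-119 - 8*(-24))/(15 - 24)) = √((3*0)² + (3 + 14)²)*((-119 + 192)/(-9)) = √(0² + 17²)*(-⅑*73) = √(0 + 289)*(-73/9) = √289*(-73/9) = 17*(-73/9) = -1241/9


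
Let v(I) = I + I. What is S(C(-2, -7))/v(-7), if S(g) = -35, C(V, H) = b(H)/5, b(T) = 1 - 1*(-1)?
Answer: 5/2 ≈ 2.5000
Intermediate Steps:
b(T) = 2 (b(T) = 1 + 1 = 2)
C(V, H) = ⅖ (C(V, H) = 2/5 = 2*(⅕) = ⅖)
v(I) = 2*I
S(C(-2, -7))/v(-7) = -35/(2*(-7)) = -35/(-14) = -35*(-1/14) = 5/2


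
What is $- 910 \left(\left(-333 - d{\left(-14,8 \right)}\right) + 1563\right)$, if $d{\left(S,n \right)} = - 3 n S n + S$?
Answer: $1314040$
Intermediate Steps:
$d{\left(S,n \right)} = S - 3 S n^{2}$ ($d{\left(S,n \right)} = - 3 S n n + S = - 3 S n^{2} + S = S - 3 S n^{2}$)
$- 910 \left(\left(-333 - d{\left(-14,8 \right)}\right) + 1563\right) = - 910 \left(\left(-333 - - 14 \left(1 - 3 \cdot 8^{2}\right)\right) + 1563\right) = - 910 \left(\left(-333 - - 14 \left(1 - 192\right)\right) + 1563\right) = - 910 \left(\left(-333 - \left(-14\right) \left(-191\right)\right) + 1563\right) = - 910 \left(\left(-333 - 2674\right) + 1563\right) = - 910 \left(-3007 + 1563\right) = \left(-910\right) \left(-1444\right) = 1314040$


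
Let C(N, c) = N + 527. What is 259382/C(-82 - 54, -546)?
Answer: 259382/391 ≈ 663.38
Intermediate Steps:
C(N, c) = 527 + N
259382/C(-82 - 54, -546) = 259382/(527 + (-82 - 54)) = 259382/(527 - 136) = 259382/391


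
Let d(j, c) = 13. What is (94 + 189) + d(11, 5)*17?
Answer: 504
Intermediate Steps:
(94 + 189) + d(11, 5)*17 = (94 + 189) + 13*17 = 283 + 221 = 504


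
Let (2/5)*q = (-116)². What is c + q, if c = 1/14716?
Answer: 495046241/14716 ≈ 33640.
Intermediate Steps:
q = 33640 (q = (5/2)*(-116)² = (5/2)*13456 = 33640)
c = 1/14716 ≈ 6.7953e-5
c + q = 1/14716 + 33640 = 495046241/14716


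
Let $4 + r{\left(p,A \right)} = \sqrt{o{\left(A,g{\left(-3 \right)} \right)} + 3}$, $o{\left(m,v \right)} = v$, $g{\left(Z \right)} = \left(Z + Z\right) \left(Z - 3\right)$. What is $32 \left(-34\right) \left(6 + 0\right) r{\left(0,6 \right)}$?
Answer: $26112 - 6528 \sqrt{39} \approx -14655.0$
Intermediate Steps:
$g{\left(Z \right)} = 2 Z \left(-3 + Z\right)$
$r{\left(p,A \right)} = -4 + \sqrt{39}$ ($r{\left(p,A \right)} = -4 + \sqrt{2 \left(-3\right) \left(-3 - 3\right) + 3} = -4 + \sqrt{2 \left(-3\right) \left(-6\right) + 3} = -4 + \sqrt{36 + 3} = -4 + \sqrt{39}$)
$32 \left(-34\right) \left(6 + 0\right) r{\left(0,6 \right)} = 32 \left(-34\right) \left(6 + 0\right) \left(-4 + \sqrt{39}\right) = - 1088 \cdot 6 \left(-4 + \sqrt{39}\right) = - 1088 \left(-24 + 6 \sqrt{39}\right) = 26112 - 6528 \sqrt{39}$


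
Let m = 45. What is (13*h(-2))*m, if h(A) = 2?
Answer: 1170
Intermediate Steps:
(13*h(-2))*m = (13*2)*45 = 26*45 = 1170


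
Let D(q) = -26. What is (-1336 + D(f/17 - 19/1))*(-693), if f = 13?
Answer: 943866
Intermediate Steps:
(-1336 + D(f/17 - 19/1))*(-693) = (-1336 - 26)*(-693) = -1362*(-693) = 943866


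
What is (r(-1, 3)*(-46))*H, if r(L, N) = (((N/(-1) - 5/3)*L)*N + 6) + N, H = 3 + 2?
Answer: -5290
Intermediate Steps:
H = 5
r(L, N) = 6 + N + L*N*(-5/3 - N) (r(L, N) = (((N*(-1) - 5*⅓)*L)*N + 6) + N = (((-N - 5/3)*L)*N + 6) + N = (((-5/3 - N)*L)*N + 6) + N = ((L*(-5/3 - N))*N + 6) + N = (L*N*(-5/3 - N) + 6) + N = (6 + L*N*(-5/3 - N)) + N = 6 + N + L*N*(-5/3 - N))
(r(-1, 3)*(-46))*H = ((6 + 3 - 1*(-1)*3² - 5/3*(-1)*3)*(-46))*5 = ((6 + 3 - 1*(-1)*9 + 5)*(-46))*5 = ((6 + 3 + 9 + 5)*(-46))*5 = (23*(-46))*5 = -1058*5 = -5290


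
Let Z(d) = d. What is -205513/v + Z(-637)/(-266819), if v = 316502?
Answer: -7804737339/12064106734 ≈ -0.64694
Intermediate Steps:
-205513/v + Z(-637)/(-266819) = -205513/316502 - 637/(-266819) = -205513*1/316502 - 637*(-1/266819) = -205513/316502 + 91/38117 = -7804737339/12064106734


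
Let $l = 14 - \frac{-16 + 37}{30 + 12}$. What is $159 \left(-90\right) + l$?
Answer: $- \frac{28593}{2} \approx -14297.0$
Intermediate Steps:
$l = \frac{27}{2}$ ($l = 14 - \frac{21}{42} = 14 - 21 \cdot \frac{1}{42} = 14 - \frac{1}{2} = \frac{27}{2} \approx 13.5$)
$159 \left(-90\right) + l = 159 \left(-90\right) + \frac{27}{2} = -14310 + \frac{27}{2} = - \frac{28593}{2}$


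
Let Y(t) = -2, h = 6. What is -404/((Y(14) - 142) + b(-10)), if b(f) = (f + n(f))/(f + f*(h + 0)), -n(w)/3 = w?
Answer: 14/5 ≈ 2.8000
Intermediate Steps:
n(w) = -3*w
b(f) = -2/7 (b(f) = (f - 3*f)/(f + f*(6 + 0)) = (-2*f)/(f + f*6) = (-2*f)/(f + 6*f) = (-2*f)/((7*f)) = (-2*f)*(1/(7*f)) = -2/7)
-404/((Y(14) - 142) + b(-10)) = -404/((-2 - 142) - 2/7) = -404/(-144 - 2/7) = -404/(-1010/7) = -404*(-7/1010) = 14/5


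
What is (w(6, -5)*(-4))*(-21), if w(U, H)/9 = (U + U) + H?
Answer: 5292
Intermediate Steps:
w(U, H) = 9*H + 18*U (w(U, H) = 9*((U + U) + H) = 9*(2*U + H) = 9*(H + 2*U) = 9*H + 18*U)
(w(6, -5)*(-4))*(-21) = ((9*(-5) + 18*6)*(-4))*(-21) = ((-45 + 108)*(-4))*(-21) = (63*(-4))*(-21) = -252*(-21) = 5292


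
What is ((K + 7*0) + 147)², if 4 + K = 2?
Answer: 21025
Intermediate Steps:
K = -2 (K = -4 + 2 = -2)
((K + 7*0) + 147)² = ((-2 + 7*0) + 147)² = ((-2 + 0) + 147)² = (-2 + 147)² = 145² = 21025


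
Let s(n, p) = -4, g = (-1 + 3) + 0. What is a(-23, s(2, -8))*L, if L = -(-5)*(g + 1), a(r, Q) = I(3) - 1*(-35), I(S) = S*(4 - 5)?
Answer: 480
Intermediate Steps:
g = 2 (g = 2 + 0 = 2)
I(S) = -S (I(S) = S*(-1) = -S)
a(r, Q) = 32 (a(r, Q) = -1*3 - 1*(-35) = -3 + 35 = 32)
L = 15 (L = -(-5)*(2 + 1) = -(-5)*3 = -1*(-15) = 15)
a(-23, s(2, -8))*L = 32*15 = 480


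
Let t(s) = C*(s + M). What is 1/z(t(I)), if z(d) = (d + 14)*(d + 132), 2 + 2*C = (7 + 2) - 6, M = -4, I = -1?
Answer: 4/5957 ≈ 0.00067148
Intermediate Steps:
C = ½ (C = -1 + ((7 + 2) - 6)/2 = -1 + (9 - 6)/2 = -1 + (½)*3 = -1 + 3/2 = ½ ≈ 0.50000)
t(s) = -2 + s/2 (t(s) = (s - 4)/2 = (-4 + s)/2 = -2 + s/2)
z(d) = (14 + d)*(132 + d)
1/z(t(I)) = 1/(1848 + (-2 + (½)*(-1))² + 146*(-2 + (½)*(-1))) = 1/(1848 + (-2 - ½)² + 146*(-2 - ½)) = 1/(1848 + (-5/2)² + 146*(-5/2)) = 1/(1848 + 25/4 - 365) = 1/(5957/4) = 4/5957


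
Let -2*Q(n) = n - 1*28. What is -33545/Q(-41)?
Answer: -67090/69 ≈ -972.32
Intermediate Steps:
Q(n) = 14 - n/2 (Q(n) = -(n - 1*28)/2 = -(n - 28)/2 = -(-28 + n)/2 = 14 - n/2)
-33545/Q(-41) = -33545/(14 - ½*(-41)) = -33545/(14 + 41/2) = -33545/69/2 = -33545*2/69 = -67090/69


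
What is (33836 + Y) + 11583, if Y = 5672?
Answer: 51091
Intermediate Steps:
(33836 + Y) + 11583 = (33836 + 5672) + 11583 = 39508 + 11583 = 51091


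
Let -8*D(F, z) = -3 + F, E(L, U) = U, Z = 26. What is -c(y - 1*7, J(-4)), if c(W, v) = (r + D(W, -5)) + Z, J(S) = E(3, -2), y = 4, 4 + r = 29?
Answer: -207/4 ≈ -51.750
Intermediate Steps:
r = 25 (r = -4 + 29 = 25)
D(F, z) = 3/8 - F/8 (D(F, z) = -(-3 + F)/8 = 3/8 - F/8)
J(S) = -2
c(W, v) = 411/8 - W/8 (c(W, v) = (25 + (3/8 - W/8)) + 26 = (203/8 - W/8) + 26 = 411/8 - W/8)
-c(y - 1*7, J(-4)) = -(411/8 - (4 - 1*7)/8) = -(411/8 - (4 - 7)/8) = -(411/8 - ⅛*(-3)) = -(411/8 + 3/8) = -1*207/4 = -207/4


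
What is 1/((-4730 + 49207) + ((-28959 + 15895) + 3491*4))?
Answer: 1/45377 ≈ 2.2038e-5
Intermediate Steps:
1/((-4730 + 49207) + ((-28959 + 15895) + 3491*4)) = 1/(44477 + (-13064 + 13964)) = 1/(44477 + 900) = 1/45377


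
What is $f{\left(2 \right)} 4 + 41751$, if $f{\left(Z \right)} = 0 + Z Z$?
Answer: $41767$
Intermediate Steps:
$f{\left(Z \right)} = Z^{2}$ ($f{\left(Z \right)} = 0 + Z^{2} = Z^{2}$)
$f{\left(2 \right)} 4 + 41751 = 2^{2} \cdot 4 + 41751 = 4 \cdot 4 + 41751 = 16 + 41751 = 41767$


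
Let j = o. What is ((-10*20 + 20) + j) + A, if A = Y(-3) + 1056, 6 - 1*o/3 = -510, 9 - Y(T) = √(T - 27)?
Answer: 2433 - I*√30 ≈ 2433.0 - 5.4772*I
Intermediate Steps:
Y(T) = 9 - √(-27 + T) (Y(T) = 9 - √(T - 27) = 9 - √(-27 + T))
o = 1548 (o = 18 - 3*(-510) = 18 + 1530 = 1548)
j = 1548
A = 1065 - I*√30 (A = (9 - √(-27 - 3)) + 1056 = (9 - √(-30)) + 1056 = (9 - I*√30) + 1056 = 1065 - I*√30 ≈ 1065.0 - 5.4772*I)
((-10*20 + 20) + j) + A = ((-10*20 + 20) + 1548) + (1065 - I*√30) = ((-200 + 20) + 1548) + (1065 - I*√30) = (-180 + 1548) + (1065 - I*√30) = 1368 + (1065 - I*√30) = 2433 - I*√30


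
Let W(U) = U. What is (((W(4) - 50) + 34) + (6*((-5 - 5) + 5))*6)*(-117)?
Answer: 22464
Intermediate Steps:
(((W(4) - 50) + 34) + (6*((-5 - 5) + 5))*6)*(-117) = (((4 - 50) + 34) + (6*((-5 - 5) + 5))*6)*(-117) = ((-46 + 34) + (6*(-10 + 5))*6)*(-117) = (-12 + (6*(-5))*6)*(-117) = (-12 - 30*6)*(-117) = (-12 - 180)*(-117) = -192*(-117) = 22464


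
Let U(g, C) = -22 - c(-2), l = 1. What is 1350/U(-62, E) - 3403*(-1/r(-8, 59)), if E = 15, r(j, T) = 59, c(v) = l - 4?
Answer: -14993/1121 ≈ -13.375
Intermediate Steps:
c(v) = -3 (c(v) = 1 - 4 = -3)
U(g, C) = -19 (U(g, C) = -22 - 1*(-3) = -22 + 3 = -19)
1350/U(-62, E) - 3403*(-1/r(-8, 59)) = 1350/(-19) - 3403/((-1*59)) = 1350*(-1/19) - 3403/(-59) = -1350/19 - 3403*(-1/59) = -1350/19 + 3403/59 = -14993/1121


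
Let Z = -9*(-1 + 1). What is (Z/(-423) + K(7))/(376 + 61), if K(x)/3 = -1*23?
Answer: -3/19 ≈ -0.15789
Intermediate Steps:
Z = 0 (Z = -9*0 = 0)
K(x) = -69 (K(x) = 3*(-1*23) = 3*(-23) = -69)
(Z/(-423) + K(7))/(376 + 61) = (0/(-423) - 69)/(376 + 61) = (0*(-1/423) - 69)/437 = (0 - 69)*(1/437) = -69*1/437 = -3/19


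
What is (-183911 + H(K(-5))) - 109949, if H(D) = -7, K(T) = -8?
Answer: -293867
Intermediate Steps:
(-183911 + H(K(-5))) - 109949 = (-183911 - 7) - 109949 = -183918 - 109949 = -293867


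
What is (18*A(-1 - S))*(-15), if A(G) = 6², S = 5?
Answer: -9720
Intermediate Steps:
A(G) = 36
(18*A(-1 - S))*(-15) = (18*36)*(-15) = 648*(-15) = -9720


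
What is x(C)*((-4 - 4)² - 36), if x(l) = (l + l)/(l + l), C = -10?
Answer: 28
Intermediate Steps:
x(l) = 1 (x(l) = (2*l)/((2*l)) = (2*l)*(1/(2*l)) = 1)
x(C)*((-4 - 4)² - 36) = 1*((-4 - 4)² - 36) = 1*((-8)² - 36) = 1*(64 - 36) = 1*28 = 28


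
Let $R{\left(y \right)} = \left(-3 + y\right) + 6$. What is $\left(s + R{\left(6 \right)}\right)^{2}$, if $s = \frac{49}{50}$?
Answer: $\frac{249001}{2500} \approx 99.6$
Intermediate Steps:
$R{\left(y \right)} = 3 + y$
$s = \frac{49}{50}$ ($s = 49 \cdot \frac{1}{50} = \frac{49}{50} \approx 0.98$)
$\left(s + R{\left(6 \right)}\right)^{2} = \left(\frac{49}{50} + \left(3 + 6\right)\right)^{2} = \left(\frac{49}{50} + 9\right)^{2} = \left(\frac{499}{50}\right)^{2} = \frac{249001}{2500}$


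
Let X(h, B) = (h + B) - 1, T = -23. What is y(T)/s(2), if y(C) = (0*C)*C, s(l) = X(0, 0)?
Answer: 0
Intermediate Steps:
X(h, B) = -1 + B + h (X(h, B) = (B + h) - 1 = -1 + B + h)
s(l) = -1 (s(l) = -1 + 0 + 0 = -1)
y(C) = 0 (y(C) = 0*C = 0)
y(T)/s(2) = 0/(-1) = 0*(-1) = 0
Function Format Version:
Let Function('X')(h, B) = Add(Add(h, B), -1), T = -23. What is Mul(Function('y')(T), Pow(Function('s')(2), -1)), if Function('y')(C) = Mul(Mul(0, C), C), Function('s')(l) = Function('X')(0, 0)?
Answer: 0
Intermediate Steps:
Function('X')(h, B) = Add(-1, B, h) (Function('X')(h, B) = Add(Add(B, h), -1) = Add(-1, B, h))
Function('s')(l) = -1 (Function('s')(l) = Add(-1, 0, 0) = -1)
Function('y')(C) = 0 (Function('y')(C) = Mul(0, C) = 0)
Mul(Function('y')(T), Pow(Function('s')(2), -1)) = Mul(0, Pow(-1, -1)) = Mul(0, -1) = 0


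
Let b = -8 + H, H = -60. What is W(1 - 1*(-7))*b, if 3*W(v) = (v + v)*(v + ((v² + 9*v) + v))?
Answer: -165376/3 ≈ -55125.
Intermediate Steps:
W(v) = 2*v*(v² + 11*v)/3 (W(v) = ((v + v)*(v + ((v² + 9*v) + v)))/3 = ((2*v)*(v + (v² + 10*v)))/3 = ((2*v)*(v² + 11*v))/3 = (2*v*(v² + 11*v))/3 = 2*v*(v² + 11*v)/3)
b = -68 (b = -8 - 60 = -68)
W(1 - 1*(-7))*b = (2*(1 - 1*(-7))²*(11 + (1 - 1*(-7)))/3)*(-68) = (2*(1 + 7)²*(11 + (1 + 7))/3)*(-68) = ((⅔)*8²*(11 + 8))*(-68) = ((⅔)*64*19)*(-68) = (2432/3)*(-68) = -165376/3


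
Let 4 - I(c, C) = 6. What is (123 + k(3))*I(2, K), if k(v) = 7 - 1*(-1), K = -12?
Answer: -262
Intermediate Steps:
k(v) = 8 (k(v) = 7 + 1 = 8)
I(c, C) = -2 (I(c, C) = 4 - 1*6 = 4 - 6 = -2)
(123 + k(3))*I(2, K) = (123 + 8)*(-2) = 131*(-2) = -262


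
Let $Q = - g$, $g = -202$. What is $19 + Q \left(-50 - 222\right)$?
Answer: $-54925$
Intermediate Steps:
$Q = 202$ ($Q = \left(-1\right) \left(-202\right) = 202$)
$19 + Q \left(-50 - 222\right) = 19 + 202 \left(-50 - 222\right) = 19 + 202 \left(-272\right) = 19 - 54944 = -54925$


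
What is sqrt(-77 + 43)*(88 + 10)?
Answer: 98*I*sqrt(34) ≈ 571.43*I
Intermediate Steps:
sqrt(-77 + 43)*(88 + 10) = sqrt(-34)*98 = (I*sqrt(34))*98 = 98*I*sqrt(34)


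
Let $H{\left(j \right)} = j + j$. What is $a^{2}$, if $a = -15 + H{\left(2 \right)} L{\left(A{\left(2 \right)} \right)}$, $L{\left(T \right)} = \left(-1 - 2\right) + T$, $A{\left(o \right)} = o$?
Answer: $361$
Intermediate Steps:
$L{\left(T \right)} = -3 + T$
$H{\left(j \right)} = 2 j$
$a = -19$ ($a = -15 + 2 \cdot 2 \left(-3 + 2\right) = -15 + 4 \left(-1\right) = -15 - 4 = -19$)
$a^{2} = \left(-19\right)^{2} = 361$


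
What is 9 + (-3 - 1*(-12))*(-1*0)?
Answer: 9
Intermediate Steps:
9 + (-3 - 1*(-12))*(-1*0) = 9 + (-3 + 12)*0 = 9 + 9*0 = 9 + 0 = 9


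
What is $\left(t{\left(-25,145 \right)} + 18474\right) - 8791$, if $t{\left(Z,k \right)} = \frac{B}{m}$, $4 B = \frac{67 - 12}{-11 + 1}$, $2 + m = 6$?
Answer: $\frac{309845}{32} \approx 9682.7$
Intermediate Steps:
$m = 4$ ($m = -2 + 6 = 4$)
$B = - \frac{11}{8}$ ($B = \frac{\left(67 - 12\right) \frac{1}{-11 + 1}}{4} = \frac{55 \frac{1}{-10}}{4} = \frac{55 \left(- \frac{1}{10}\right)}{4} = \frac{1}{4} \left(- \frac{11}{2}\right) = - \frac{11}{8} \approx -1.375$)
$t{\left(Z,k \right)} = - \frac{11}{32}$ ($t{\left(Z,k \right)} = - \frac{11}{8 \cdot 4} = \left(- \frac{11}{8}\right) \frac{1}{4} = - \frac{11}{32}$)
$\left(t{\left(-25,145 \right)} + 18474\right) - 8791 = \left(- \frac{11}{32} + 18474\right) - 8791 = \frac{591157}{32} - 8791 = \frac{309845}{32}$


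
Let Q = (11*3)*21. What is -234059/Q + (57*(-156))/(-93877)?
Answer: -3138084941/9293823 ≈ -337.65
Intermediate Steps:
Q = 693 (Q = 33*21 = 693)
-234059/Q + (57*(-156))/(-93877) = -234059/693 + (57*(-156))/(-93877) = -234059*1/693 - 8892*(-1/93877) = -33437/99 + 8892/93877 = -3138084941/9293823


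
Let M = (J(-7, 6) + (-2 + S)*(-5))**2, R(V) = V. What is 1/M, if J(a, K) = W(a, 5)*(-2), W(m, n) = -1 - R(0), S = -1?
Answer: 1/289 ≈ 0.0034602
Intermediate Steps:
W(m, n) = -1 (W(m, n) = -1 - 1*0 = -1 + 0 = -1)
J(a, K) = 2 (J(a, K) = -1*(-2) = 2)
M = 289 (M = (2 + (-2 - 1)*(-5))**2 = (2 - 3*(-5))**2 = (2 + 15)**2 = 17**2 = 289)
1/M = 1/289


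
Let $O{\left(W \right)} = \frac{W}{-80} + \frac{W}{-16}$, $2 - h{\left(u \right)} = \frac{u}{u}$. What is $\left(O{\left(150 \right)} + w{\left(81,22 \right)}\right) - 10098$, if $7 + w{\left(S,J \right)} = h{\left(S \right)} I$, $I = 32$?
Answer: $- \frac{40337}{4} \approx -10084.0$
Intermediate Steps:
$h{\left(u \right)} = 1$ ($h{\left(u \right)} = 2 - \frac{u}{u} = 2 - 1 = 1$)
$O{\left(W \right)} = - \frac{3 W}{40}$ ($O{\left(W \right)} = W \left(- \frac{1}{80}\right) + W \left(- \frac{1}{16}\right) = - \frac{W}{80} - \frac{W}{16} = - \frac{3 W}{40}$)
$w{\left(S,J \right)} = 25$ ($w{\left(S,J \right)} = -7 + 1 \cdot 32 = -7 + 32 = 25$)
$\left(O{\left(150 \right)} + w{\left(81,22 \right)}\right) - 10098 = \left(\left(- \frac{3}{40}\right) 150 + 25\right) - 10098 = \left(- \frac{45}{4} + 25\right) - 10098 = \frac{55}{4} - 10098 = - \frac{40337}{4}$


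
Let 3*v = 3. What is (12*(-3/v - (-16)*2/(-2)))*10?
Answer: -2280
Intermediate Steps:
v = 1 (v = (⅓)*3 = 1)
(12*(-3/v - (-16)*2/(-2)))*10 = (12*(-3/1 - (-16)*2/(-2)))*10 = (12*(-3*1 - 4*(-8)*(-½)))*10 = (12*(-3 + 32*(-½)))*10 = (12*(-3 - 16))*10 = (12*(-19))*10 = -228*10 = -2280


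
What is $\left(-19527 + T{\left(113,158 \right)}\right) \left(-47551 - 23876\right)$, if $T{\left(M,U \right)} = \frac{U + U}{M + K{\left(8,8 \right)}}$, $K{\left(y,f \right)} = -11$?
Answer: $\frac{23707073671}{17} \approx 1.3945 \cdot 10^{9}$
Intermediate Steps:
$T{\left(M,U \right)} = \frac{2 U}{-11 + M}$ ($T{\left(M,U \right)} = \frac{U + U}{M - 11} = \frac{2 U}{-11 + M}$)
$\left(-19527 + T{\left(113,158 \right)}\right) \left(-47551 - 23876\right) = \left(-19527 + 2 \cdot 158 \frac{1}{-11 + 113}\right) \left(-47551 - 23876\right) = \left(-19527 + 2 \cdot 158 \cdot \frac{1}{102}\right) \left(-47551 - 23876\right) = \left(-19527 + 2 \cdot 158 \cdot \frac{1}{102}\right) \left(-71427\right) = \left(-19527 + \frac{158}{51}\right) \left(-71427\right) = \left(- \frac{995719}{51}\right) \left(-71427\right) = \frac{23707073671}{17}$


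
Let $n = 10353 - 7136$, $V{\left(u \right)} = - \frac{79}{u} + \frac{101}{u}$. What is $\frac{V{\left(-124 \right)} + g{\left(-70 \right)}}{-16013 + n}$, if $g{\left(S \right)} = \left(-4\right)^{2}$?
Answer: $- \frac{981}{793352} \approx -0.0012365$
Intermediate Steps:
$g{\left(S \right)} = 16$
$V{\left(u \right)} = \frac{22}{u}$
$n = 3217$ ($n = 10353 - 7136 = 3217$)
$\frac{V{\left(-124 \right)} + g{\left(-70 \right)}}{-16013 + n} = \frac{\frac{22}{-124} + 16}{-16013 + 3217} = \frac{22 \left(- \frac{1}{124}\right) + 16}{-12796} = \left(- \frac{11}{62} + 16\right) \left(- \frac{1}{12796}\right) = \frac{981}{62} \left(- \frac{1}{12796}\right) = - \frac{981}{793352}$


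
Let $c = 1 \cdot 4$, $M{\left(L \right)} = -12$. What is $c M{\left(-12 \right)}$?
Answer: $-48$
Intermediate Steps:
$c = 4$
$c M{\left(-12 \right)} = 4 \left(-12\right) = -48$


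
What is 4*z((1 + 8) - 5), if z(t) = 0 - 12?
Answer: -48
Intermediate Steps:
z(t) = -12
4*z((1 + 8) - 5) = 4*(-12) = -48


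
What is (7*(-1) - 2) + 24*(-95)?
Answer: -2289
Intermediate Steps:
(7*(-1) - 2) + 24*(-95) = (-7 - 2) - 2280 = -9 - 2280 = -2289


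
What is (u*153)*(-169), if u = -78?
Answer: 2016846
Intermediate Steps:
(u*153)*(-169) = -78*153*(-169) = -11934*(-169) = 2016846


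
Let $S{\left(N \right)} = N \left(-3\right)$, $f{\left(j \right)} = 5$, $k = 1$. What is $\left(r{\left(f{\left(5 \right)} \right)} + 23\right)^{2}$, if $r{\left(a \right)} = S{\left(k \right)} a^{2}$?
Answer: $2704$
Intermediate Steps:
$S{\left(N \right)} = - 3 N$
$r{\left(a \right)} = - 3 a^{2}$ ($r{\left(a \right)} = \left(-3\right) 1 a^{2} = - 3 a^{2}$)
$\left(r{\left(f{\left(5 \right)} \right)} + 23\right)^{2} = \left(- 3 \cdot 5^{2} + 23\right)^{2} = \left(\left(-3\right) 25 + 23\right)^{2} = \left(-75 + 23\right)^{2} = \left(-52\right)^{2} = 2704$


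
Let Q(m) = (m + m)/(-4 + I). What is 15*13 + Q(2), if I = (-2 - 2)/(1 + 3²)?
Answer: 2135/11 ≈ 194.09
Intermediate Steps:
I = -⅖ (I = -4/(1 + 9) = -4/10 = -4*⅒ = -⅖ ≈ -0.40000)
Q(m) = -5*m/11 (Q(m) = (m + m)/(-4 - ⅖) = (2*m)/(-22/5) = (2*m)*(-5/22) = -5*m/11)
15*13 + Q(2) = 15*13 - 5/11*2 = 195 - 10/11 = 2135/11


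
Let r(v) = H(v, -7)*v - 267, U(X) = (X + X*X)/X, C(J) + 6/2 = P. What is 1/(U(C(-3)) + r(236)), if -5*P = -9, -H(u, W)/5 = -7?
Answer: 5/39964 ≈ 0.00012511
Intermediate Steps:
H(u, W) = 35 (H(u, W) = -5*(-7) = 35)
P = 9/5 (P = -1/5*(-9) = 9/5 ≈ 1.8000)
C(J) = -6/5 (C(J) = -3 + 9/5 = -6/5)
U(X) = (X + X**2)/X
r(v) = -267 + 35*v (r(v) = 35*v - 267 = -267 + 35*v)
1/(U(C(-3)) + r(236)) = 1/((1 - 6/5) + (-267 + 35*236)) = 1/(-1/5 + (-267 + 8260)) = 1/(-1/5 + 7993) = 1/(39964/5) = 5/39964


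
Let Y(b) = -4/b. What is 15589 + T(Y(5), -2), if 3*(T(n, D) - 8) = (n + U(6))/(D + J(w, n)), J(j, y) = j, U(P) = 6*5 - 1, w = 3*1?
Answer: 78032/5 ≈ 15606.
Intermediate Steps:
w = 3
U(P) = 29 (U(P) = 30 - 1 = 29)
T(n, D) = 8 + (29 + n)/(3*(3 + D)) (T(n, D) = 8 + ((n + 29)/(D + 3))/3 = 8 + ((29 + n)/(3 + D))/3 = 8 + (29 + n)/(3*(3 + D)))
15589 + T(Y(5), -2) = 15589 + (101 - 4/5 + 24*(-2))/(3*(3 - 2)) = 15589 + (⅓)*(101 - 4*⅕ - 48)/1 = 15589 + (⅓)*1*(101 - ⅘ - 48) = 15589 + (⅓)*1*(261/5) = 15589 + 87/5 = 78032/5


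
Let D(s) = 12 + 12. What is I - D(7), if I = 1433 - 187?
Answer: 1222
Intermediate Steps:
D(s) = 24
I = 1246
I - D(7) = 1246 - 1*24 = 1246 - 24 = 1222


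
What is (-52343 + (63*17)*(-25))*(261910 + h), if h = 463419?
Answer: -57386579822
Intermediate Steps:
(-52343 + (63*17)*(-25))*(261910 + h) = (-52343 + (63*17)*(-25))*(261910 + 463419) = (-52343 + 1071*(-25))*725329 = (-52343 - 26775)*725329 = -79118*725329 = -57386579822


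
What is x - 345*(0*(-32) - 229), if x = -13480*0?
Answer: 79005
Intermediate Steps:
x = 0
x - 345*(0*(-32) - 229) = 0 - 345*(0*(-32) - 229) = 0 - 345*(0 - 229) = 0 - 345*(-229) = 0 + 79005 = 79005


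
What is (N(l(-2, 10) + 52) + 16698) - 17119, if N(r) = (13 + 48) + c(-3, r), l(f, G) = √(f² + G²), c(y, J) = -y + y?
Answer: -360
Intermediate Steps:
c(y, J) = 0
l(f, G) = √(G² + f²)
N(r) = 61 (N(r) = (13 + 48) + 0 = 61 + 0 = 61)
(N(l(-2, 10) + 52) + 16698) - 17119 = (61 + 16698) - 17119 = 16759 - 17119 = -360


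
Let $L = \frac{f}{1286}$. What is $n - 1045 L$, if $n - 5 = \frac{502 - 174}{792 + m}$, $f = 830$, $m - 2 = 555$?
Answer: $- \frac{580479636}{867407} \approx -669.21$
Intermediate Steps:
$m = 557$ ($m = 2 + 555 = 557$)
$L = \frac{415}{643}$ ($L = \frac{830}{1286} = 830 \cdot \frac{1}{1286} = \frac{415}{643} \approx 0.64541$)
$n = \frac{7073}{1349}$ ($n = 5 + \frac{502 - 174}{792 + 557} = 5 + \frac{328}{1349} = \frac{7073}{1349} \approx 5.2431$)
$n - 1045 L = \frac{7073}{1349} - \frac{433675}{643} = - \frac{580479636}{867407}$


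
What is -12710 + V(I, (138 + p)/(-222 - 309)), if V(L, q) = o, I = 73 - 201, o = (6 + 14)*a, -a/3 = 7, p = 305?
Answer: -13130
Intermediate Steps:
a = -21 (a = -3*7 = -21)
o = -420 (o = (6 + 14)*(-21) = 20*(-21) = -420)
I = -128
V(L, q) = -420
-12710 + V(I, (138 + p)/(-222 - 309)) = -12710 - 420 = -13130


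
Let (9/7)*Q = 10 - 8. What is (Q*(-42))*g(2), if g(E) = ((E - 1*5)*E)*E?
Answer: 784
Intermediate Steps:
Q = 14/9 (Q = 7*(10 - 8)/9 = (7/9)*2 = 14/9 ≈ 1.5556)
g(E) = E**2*(-5 + E) (g(E) = ((E - 5)*E)*E = ((-5 + E)*E)*E = (E*(-5 + E))*E = E**2*(-5 + E))
(Q*(-42))*g(2) = ((14/9)*(-42))*(2**2*(-5 + 2)) = -784*(-3)/3 = -196/3*(-12) = 784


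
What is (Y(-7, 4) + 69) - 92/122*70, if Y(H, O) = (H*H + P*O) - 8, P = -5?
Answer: 2270/61 ≈ 37.213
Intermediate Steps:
Y(H, O) = -8 + H² - 5*O (Y(H, O) = (H*H - 5*O) - 8 = (H² - 5*O) - 8 = -8 + H² - 5*O)
(Y(-7, 4) + 69) - 92/122*70 = ((-8 + (-7)² - 5*4) + 69) - 92/122*70 = ((-8 + 49 - 20) + 69) - 92*1/122*70 = (21 + 69) - 46/61*70 = 90 - 3220/61 = 2270/61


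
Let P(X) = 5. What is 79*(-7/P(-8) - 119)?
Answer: -47558/5 ≈ -9511.6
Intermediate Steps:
79*(-7/P(-8) - 119) = 79*(-7/5 - 119) = 79*(-602/5) = -47558/5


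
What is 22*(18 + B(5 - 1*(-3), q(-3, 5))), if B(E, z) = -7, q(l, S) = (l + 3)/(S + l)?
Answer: 242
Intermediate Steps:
q(l, S) = (3 + l)/(S + l)
22*(18 + B(5 - 1*(-3), q(-3, 5))) = 22*(18 - 7) = 22*11 = 242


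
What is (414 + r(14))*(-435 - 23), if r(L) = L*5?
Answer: -221672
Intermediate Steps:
r(L) = 5*L
(414 + r(14))*(-435 - 23) = (414 + 5*14)*(-435 - 23) = (414 + 70)*(-458) = 484*(-458) = -221672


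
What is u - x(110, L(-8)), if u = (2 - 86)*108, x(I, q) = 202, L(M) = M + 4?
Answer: -9274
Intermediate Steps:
L(M) = 4 + M
u = -9072 (u = -84*108 = -9072)
u - x(110, L(-8)) = -9072 - 1*202 = -9072 - 202 = -9274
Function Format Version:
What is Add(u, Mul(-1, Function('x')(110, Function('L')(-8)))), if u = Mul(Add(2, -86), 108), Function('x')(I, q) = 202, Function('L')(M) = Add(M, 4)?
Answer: -9274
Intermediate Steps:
Function('L')(M) = Add(4, M)
u = -9072 (u = Mul(-84, 108) = -9072)
Add(u, Mul(-1, Function('x')(110, Function('L')(-8)))) = Add(-9072, Mul(-1, 202)) = Add(-9072, -202) = -9274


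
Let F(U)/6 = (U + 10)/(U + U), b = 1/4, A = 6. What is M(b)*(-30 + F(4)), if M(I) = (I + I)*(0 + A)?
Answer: -117/2 ≈ -58.500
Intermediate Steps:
b = ¼ ≈ 0.25000
M(I) = 12*I (M(I) = (I + I)*(0 + 6) = (2*I)*6 = 12*I)
F(U) = 3*(10 + U)/U (F(U) = 6*((U + 10)/(U + U)) = 6*((10 + U)/((2*U))) = 6*((10 + U)*(1/(2*U))) = 6*((10 + U)/(2*U)) = 3*(10 + U)/U)
M(b)*(-30 + F(4)) = (12*(¼))*(-30 + (3 + 30/4)) = 3*(-30 + (3 + 30*(¼))) = 3*(-30 + (3 + 15/2)) = 3*(-30 + 21/2) = 3*(-39/2) = -117/2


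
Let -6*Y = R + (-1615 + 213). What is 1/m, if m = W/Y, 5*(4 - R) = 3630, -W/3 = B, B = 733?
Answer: -118/733 ≈ -0.16098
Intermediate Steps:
W = -2199 (W = -3*733 = -2199)
R = -722 (R = 4 - ⅕*3630 = 4 - 726 = -722)
Y = 354 (Y = -(-722 + (-1615 + 213))/6 = -(-722 - 1402)/6 = -⅙*(-2124) = 354)
m = -733/118 (m = -2199/354 = -2199*1/354 = -733/118 ≈ -6.2119)
1/m = 1/(-733/118) = -118/733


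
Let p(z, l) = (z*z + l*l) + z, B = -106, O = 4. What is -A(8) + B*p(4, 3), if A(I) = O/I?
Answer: -6149/2 ≈ -3074.5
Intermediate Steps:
p(z, l) = z + l**2 + z**2 (p(z, l) = (z**2 + l**2) + z = (l**2 + z**2) + z = z + l**2 + z**2)
A(I) = 4/I
-A(8) + B*p(4, 3) = -4/8 - 106*(4 + 3**2 + 4**2) = -4/8 - 106*(4 + 9 + 16) = -1*1/2 - 106*29 = -1/2 - 3074 = -6149/2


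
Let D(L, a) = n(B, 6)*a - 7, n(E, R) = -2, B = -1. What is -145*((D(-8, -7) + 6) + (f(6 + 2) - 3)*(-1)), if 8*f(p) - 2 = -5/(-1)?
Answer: -17545/8 ≈ -2193.1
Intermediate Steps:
f(p) = 7/8 (f(p) = ¼ + (-5/(-1))/8 = ¼ + (-5*(-1))/8 = ¼ + (⅛)*5 = ¼ + 5/8 = 7/8)
D(L, a) = -7 - 2*a (D(L, a) = -2*a - 7 = -7 - 2*a)
-145*((D(-8, -7) + 6) + (f(6 + 2) - 3)*(-1)) = -145*(((-7 - 2*(-7)) + 6) + (7/8 - 3)*(-1)) = -145*(((-7 + 14) + 6) - 17/8*(-1)) = -145*((7 + 6) + 17/8) = -145*(13 + 17/8) = -145*121/8 = -17545/8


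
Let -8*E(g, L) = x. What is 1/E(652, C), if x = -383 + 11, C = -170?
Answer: 2/93 ≈ 0.021505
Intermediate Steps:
x = -372
E(g, L) = 93/2 (E(g, L) = -⅛*(-372) = 93/2)
1/E(652, C) = 1/(93/2) = 2/93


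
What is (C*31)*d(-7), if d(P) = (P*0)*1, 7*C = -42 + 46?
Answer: 0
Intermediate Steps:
C = 4/7 (C = (-42 + 46)/7 = (1/7)*4 = 4/7 ≈ 0.57143)
d(P) = 0 (d(P) = 0*1 = 0)
(C*31)*d(-7) = ((4/7)*31)*0 = (124/7)*0 = 0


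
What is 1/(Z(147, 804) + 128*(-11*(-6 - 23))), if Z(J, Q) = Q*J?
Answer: 1/159020 ≈ 6.2885e-6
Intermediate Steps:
Z(J, Q) = J*Q
1/(Z(147, 804) + 128*(-11*(-6 - 23))) = 1/(147*804 + 128*(-11*(-6 - 23))) = 1/(118188 + 128*(-11*(-29))) = 1/(118188 + 128*319) = 1/(118188 + 40832) = 1/159020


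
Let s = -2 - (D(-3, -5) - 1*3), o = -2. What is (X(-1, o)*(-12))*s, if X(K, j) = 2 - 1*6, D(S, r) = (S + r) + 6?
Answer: 144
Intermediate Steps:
D(S, r) = 6 + S + r
X(K, j) = -4 (X(K, j) = 2 - 6 = -4)
s = 3 (s = -2 - ((6 - 3 - 5) - 1*3) = -2 - (-2 - 3) = -2 - 1*(-5) = -2 + 5 = 3)
(X(-1, o)*(-12))*s = -4*(-12)*3 = 48*3 = 144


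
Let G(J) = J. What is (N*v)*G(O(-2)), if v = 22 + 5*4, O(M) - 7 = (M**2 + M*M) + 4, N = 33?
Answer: 26334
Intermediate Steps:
O(M) = 11 + 2*M**2 (O(M) = 7 + ((M**2 + M*M) + 4) = 7 + ((M**2 + M**2) + 4) = 7 + (2*M**2 + 4) = 7 + (4 + 2*M**2) = 11 + 2*M**2)
v = 42 (v = 22 + 20 = 42)
(N*v)*G(O(-2)) = (33*42)*(11 + 2*(-2)**2) = 1386*(11 + 2*4) = 1386*(11 + 8) = 1386*19 = 26334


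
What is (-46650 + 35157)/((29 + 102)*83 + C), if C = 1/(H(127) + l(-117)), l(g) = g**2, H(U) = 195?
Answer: -159568812/150960733 ≈ -1.0570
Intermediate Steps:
C = 1/13884 (C = 1/(195 + (-117)**2) = 1/(195 + 13689) = 1/13884 ≈ 7.2025e-5)
(-46650 + 35157)/((29 + 102)*83 + C) = (-46650 + 35157)/((29 + 102)*83 + 1/13884) = -11493/(131*83 + 1/13884) = -11493/(10873 + 1/13884) = -11493/150960733/13884 = -11493*13884/150960733 = -159568812/150960733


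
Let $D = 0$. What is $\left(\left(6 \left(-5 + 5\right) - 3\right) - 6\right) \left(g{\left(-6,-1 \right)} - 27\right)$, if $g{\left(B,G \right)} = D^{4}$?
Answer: $243$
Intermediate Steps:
$g{\left(B,G \right)} = 0$ ($g{\left(B,G \right)} = 0^{4} = 0$)
$\left(\left(6 \left(-5 + 5\right) - 3\right) - 6\right) \left(g{\left(-6,-1 \right)} - 27\right) = \left(\left(6 \left(-5 + 5\right) - 3\right) - 6\right) \left(0 - 27\right) = \left(\left(6 \cdot 0 - 3\right) - 6\right) \left(0 - 27\right) = \left(\left(0 - 3\right) - 6\right) \left(0 - 27\right) = \left(-3 - 6\right) \left(-27\right) = \left(-9\right) \left(-27\right) = 243$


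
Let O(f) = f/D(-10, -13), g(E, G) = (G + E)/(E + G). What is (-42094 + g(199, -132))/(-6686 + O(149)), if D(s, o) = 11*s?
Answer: 1543410/245203 ≈ 6.2944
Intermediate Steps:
g(E, G) = 1 (g(E, G) = (E + G)/(E + G) = 1)
O(f) = -f/110 (O(f) = f/((11*(-10))) = f/(-110) = f*(-1/110) = -f/110)
(-42094 + g(199, -132))/(-6686 + O(149)) = (-42094 + 1)/(-6686 - 1/110*149) = -42093/(-6686 - 149/110) = -42093/(-735609/110) = -42093*(-110/735609) = 1543410/245203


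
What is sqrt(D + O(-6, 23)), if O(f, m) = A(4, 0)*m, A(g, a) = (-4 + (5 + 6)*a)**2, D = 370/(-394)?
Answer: sqrt(14245267)/197 ≈ 19.159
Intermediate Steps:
D = -185/197 (D = 370*(-1/394) = -185/197 ≈ -0.93909)
A(g, a) = (-4 + 11*a)**2
O(f, m) = 16*m (O(f, m) = (-4 + 11*0)**2*m = (-4 + 0)**2*m = (-4)**2*m = 16*m)
sqrt(D + O(-6, 23)) = sqrt(-185/197 + 16*23) = sqrt(-185/197 + 368) = sqrt(72311/197) = sqrt(14245267)/197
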